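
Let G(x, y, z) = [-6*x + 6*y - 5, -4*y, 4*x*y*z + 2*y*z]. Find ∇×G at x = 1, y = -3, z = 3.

(∇×G)₁ = ∂G₃/∂y − ∂G₂/∂z = 4*x*z + 2*z
(∇×G)₂ = ∂G₁/∂z − ∂G₃/∂x = -4*y*z
(∇×G)₃ = ∂G₂/∂x − ∂G₁/∂y = -6
∇×G = (4*x*z + 2*z, -4*y*z, -6)
At (1, -3, 3): (18, 36, -6).

(18, 36, -6)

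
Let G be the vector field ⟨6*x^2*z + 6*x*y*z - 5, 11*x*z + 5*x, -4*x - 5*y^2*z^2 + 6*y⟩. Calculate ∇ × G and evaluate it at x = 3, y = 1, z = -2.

(-67, 76, 19)

(∇×G)₁ = ∂G₃/∂y − ∂G₂/∂z = -11*x - 10*y*z^2 + 6
(∇×G)₂ = ∂G₁/∂z − ∂G₃/∂x = 6*x^2 + 6*x*y + 4
(∇×G)₃ = ∂G₂/∂x − ∂G₁/∂y = -6*x*z + 11*z + 5
∇×G = (-11*x - 10*y*z^2 + 6, 6*x^2 + 6*x*y + 4, -6*x*z + 11*z + 5)
At (3, 1, -2): (-67, 76, 19).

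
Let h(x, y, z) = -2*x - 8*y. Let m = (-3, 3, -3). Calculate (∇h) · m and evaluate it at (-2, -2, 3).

∂h/∂x = -2
∂h/∂y = -8
∂h/∂z = 0
∇h at (-2, -2, 3) = (-2, -8, 0)
∇h · m = (-2)(-3) + (-8)(3) + (0)(-3) = -18

-18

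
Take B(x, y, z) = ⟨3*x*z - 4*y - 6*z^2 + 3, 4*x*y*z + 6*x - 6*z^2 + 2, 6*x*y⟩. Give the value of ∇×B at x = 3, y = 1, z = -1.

(∇×B)₁ = ∂B₃/∂y − ∂B₂/∂z = -4*x*y + 6*x + 12*z
(∇×B)₂ = ∂B₁/∂z − ∂B₃/∂x = 3*x - 6*y - 12*z
(∇×B)₃ = ∂B₂/∂x − ∂B₁/∂y = 4*y*z + 10
∇×B = (-4*x*y + 6*x + 12*z, 3*x - 6*y - 12*z, 4*y*z + 10)
At (3, 1, -1): (-6, 15, 6).

(-6, 15, 6)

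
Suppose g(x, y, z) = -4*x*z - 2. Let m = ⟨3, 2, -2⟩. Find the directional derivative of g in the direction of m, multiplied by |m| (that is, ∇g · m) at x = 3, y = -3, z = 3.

-12

∂g/∂x = -4*z
∂g/∂y = 0
∂g/∂z = -4*x
∇g at (3, -3, 3) = (-12, 0, -12)
∇g · m = (-12)(3) + (0)(2) + (-12)(-2) = -12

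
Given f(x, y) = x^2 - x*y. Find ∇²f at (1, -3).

2

∂²f/∂x² = 2
∂²f/∂y² = 0
∇²f = 2
At (1, -3): 2.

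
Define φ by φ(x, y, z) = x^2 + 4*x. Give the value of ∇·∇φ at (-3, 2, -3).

2

∂²φ/∂x² = 2
∂²φ/∂y² = 0
∂²φ/∂z² = 0
∇²φ = 2
At (-3, 2, -3): 2.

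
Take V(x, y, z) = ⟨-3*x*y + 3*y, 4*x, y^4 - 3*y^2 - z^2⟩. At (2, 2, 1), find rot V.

(20, 0, 7)

(∇×V)₁ = ∂V₃/∂y − ∂V₂/∂z = 4*y^3 - 6*y
(∇×V)₂ = ∂V₁/∂z − ∂V₃/∂x = 0
(∇×V)₃ = ∂V₂/∂x − ∂V₁/∂y = 3*x + 1
∇×V = (4*y^3 - 6*y, 0, 3*x + 1)
At (2, 2, 1): (20, 0, 7).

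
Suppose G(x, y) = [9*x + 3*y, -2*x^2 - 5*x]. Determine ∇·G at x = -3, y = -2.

∂G₁/∂x = 9
∂G₂/∂y = 0
∇·G = 9
At (-3, -2): 9.

9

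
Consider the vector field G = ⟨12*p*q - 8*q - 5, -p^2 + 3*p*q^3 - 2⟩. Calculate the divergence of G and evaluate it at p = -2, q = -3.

∂G₁/∂p = 12*q
∂G₂/∂q = 9*p*q^2
∇·G = 9*p*q^2 + 12*q
At (-2, -3): -198.

-198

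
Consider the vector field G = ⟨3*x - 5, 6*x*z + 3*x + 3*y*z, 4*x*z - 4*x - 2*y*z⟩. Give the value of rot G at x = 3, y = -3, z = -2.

(∇×G)₁ = ∂G₃/∂y − ∂G₂/∂z = -6*x - 3*y - 2*z
(∇×G)₂ = ∂G₁/∂z − ∂G₃/∂x = -4*z + 4
(∇×G)₃ = ∂G₂/∂x − ∂G₁/∂y = 6*z + 3
∇×G = (-6*x - 3*y - 2*z, -4*z + 4, 6*z + 3)
At (3, -3, -2): (-5, 12, -9).

(-5, 12, -9)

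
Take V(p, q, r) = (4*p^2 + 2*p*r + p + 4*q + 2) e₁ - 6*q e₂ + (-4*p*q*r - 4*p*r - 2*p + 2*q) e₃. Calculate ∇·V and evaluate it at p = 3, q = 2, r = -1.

-19

∂V₁/∂p = 8*p + 2*r + 1
∂V₂/∂q = -6
∂V₃/∂r = -4*p*q - 4*p
∇·V = -4*p*q + 4*p + 2*r - 5
At (3, 2, -1): -19.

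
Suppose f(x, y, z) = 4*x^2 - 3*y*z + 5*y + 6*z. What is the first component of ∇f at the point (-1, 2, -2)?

-8

(∇f)_1 = ∂f/∂x = 8*x
At (-1, 2, -2): -8.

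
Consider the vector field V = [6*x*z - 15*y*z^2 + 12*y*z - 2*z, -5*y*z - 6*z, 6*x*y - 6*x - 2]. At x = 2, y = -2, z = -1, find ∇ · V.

∂V₁/∂x = 6*z
∂V₂/∂y = -5*z
∂V₃/∂z = 0
∇·V = z
At (2, -2, -1): -1.

-1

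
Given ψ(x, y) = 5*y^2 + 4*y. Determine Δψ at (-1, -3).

∂²ψ/∂x² = 0
∂²ψ/∂y² = 10
∇²ψ = 10
At (-1, -3): 10.

10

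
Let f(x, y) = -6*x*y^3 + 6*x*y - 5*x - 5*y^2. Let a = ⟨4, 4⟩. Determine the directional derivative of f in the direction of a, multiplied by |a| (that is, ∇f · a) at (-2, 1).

36

∂f/∂x = -6*y^3 + 6*y - 5
∂f/∂y = -18*x*y^2 + 6*x - 10*y
∇f at (-2, 1) = (-5, 14)
∇f · a = (-5)(4) + (14)(4) = 36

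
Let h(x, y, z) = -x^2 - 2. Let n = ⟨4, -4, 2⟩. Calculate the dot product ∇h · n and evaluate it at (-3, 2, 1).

∂h/∂x = -2*x
∂h/∂y = 0
∂h/∂z = 0
∇h at (-3, 2, 1) = (6, 0, 0)
∇h · n = (6)(4) + (0)(-4) + (0)(2) = 24

24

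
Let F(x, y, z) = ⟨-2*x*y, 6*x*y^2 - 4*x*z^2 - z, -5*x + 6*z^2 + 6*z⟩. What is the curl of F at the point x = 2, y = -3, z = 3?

(∇×F)₁ = ∂F₃/∂y − ∂F₂/∂z = 8*x*z + 1
(∇×F)₂ = ∂F₁/∂z − ∂F₃/∂x = 5
(∇×F)₃ = ∂F₂/∂x − ∂F₁/∂y = 2*x + 6*y^2 - 4*z^2
∇×F = (8*x*z + 1, 5, 2*x + 6*y^2 - 4*z^2)
At (2, -3, 3): (49, 5, 22).

(49, 5, 22)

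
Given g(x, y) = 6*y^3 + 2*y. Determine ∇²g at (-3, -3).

∂²g/∂x² = 0
∂²g/∂y² = 36*y
∇²g = 36*y
At (-3, -3): -108.

-108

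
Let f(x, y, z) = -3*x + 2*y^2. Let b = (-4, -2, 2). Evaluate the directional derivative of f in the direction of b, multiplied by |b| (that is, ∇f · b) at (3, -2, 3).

28

∂f/∂x = -3
∂f/∂y = 4*y
∂f/∂z = 0
∇f at (3, -2, 3) = (-3, -8, 0)
∇f · b = (-3)(-4) + (-8)(-2) + (0)(2) = 28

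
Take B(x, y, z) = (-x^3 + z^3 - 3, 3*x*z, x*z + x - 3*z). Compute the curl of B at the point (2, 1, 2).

(-6, 9, 6)

(∇×B)₁ = ∂B₃/∂y − ∂B₂/∂z = -3*x
(∇×B)₂ = ∂B₁/∂z − ∂B₃/∂x = 3*z^2 - z - 1
(∇×B)₃ = ∂B₂/∂x − ∂B₁/∂y = 3*z
∇×B = (-3*x, 3*z^2 - z - 1, 3*z)
At (2, 1, 2): (-6, 9, 6).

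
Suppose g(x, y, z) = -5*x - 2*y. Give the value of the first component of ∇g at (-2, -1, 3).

-5

(∇g)_1 = ∂g/∂x = -5
At (-2, -1, 3): -5.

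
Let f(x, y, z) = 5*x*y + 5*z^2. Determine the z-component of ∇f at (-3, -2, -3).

(∇f)_3 = ∂f/∂z = 10*z
At (-3, -2, -3): -30.

-30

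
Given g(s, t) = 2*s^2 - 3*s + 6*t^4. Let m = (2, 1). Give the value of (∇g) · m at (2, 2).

∂g/∂s = 4*s - 3
∂g/∂t = 24*t^3
∇g at (2, 2) = (5, 192)
∇g · m = (5)(2) + (192)(1) = 202

202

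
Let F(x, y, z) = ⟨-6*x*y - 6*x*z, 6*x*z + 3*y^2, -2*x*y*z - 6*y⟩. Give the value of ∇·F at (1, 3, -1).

0

∂F₁/∂x = -6*y - 6*z
∂F₂/∂y = 6*y
∂F₃/∂z = -2*x*y
∇·F = -2*x*y - 6*z
At (1, 3, -1): 0.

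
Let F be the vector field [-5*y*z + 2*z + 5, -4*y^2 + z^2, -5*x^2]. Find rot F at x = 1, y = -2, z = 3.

(-6, 22, 15)

(∇×F)₁ = ∂F₃/∂y − ∂F₂/∂z = -2*z
(∇×F)₂ = ∂F₁/∂z − ∂F₃/∂x = 10*x - 5*y + 2
(∇×F)₃ = ∂F₂/∂x − ∂F₁/∂y = 5*z
∇×F = (-2*z, 10*x - 5*y + 2, 5*z)
At (1, -2, 3): (-6, 22, 15).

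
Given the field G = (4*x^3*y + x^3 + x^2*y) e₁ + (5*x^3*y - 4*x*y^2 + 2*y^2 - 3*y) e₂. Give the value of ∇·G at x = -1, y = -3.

∂G₁/∂x = 12*x^2*y + 3*x^2 + 2*x*y
∂G₂/∂y = 5*x^3 - 8*x*y + 4*y - 3
∇·G = 5*x^3 + 12*x^2*y + 3*x^2 - 6*x*y + 4*y - 3
At (-1, -3): -71.

-71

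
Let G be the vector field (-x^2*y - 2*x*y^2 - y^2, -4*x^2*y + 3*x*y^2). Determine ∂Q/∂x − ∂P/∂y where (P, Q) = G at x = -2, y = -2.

-4

∂G₂/∂x = -8*x*y + 3*y^2
∂G₁/∂y = -x^2 - 4*x*y - 2*y
Scalar curl = x^2 - 4*x*y + 3*y^2 + 2*y
At (-2, -2): -4.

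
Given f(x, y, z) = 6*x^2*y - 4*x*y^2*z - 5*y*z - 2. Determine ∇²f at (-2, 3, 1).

∂²f/∂x² = 12*y
∂²f/∂y² = -8*x*z
∂²f/∂z² = 0
∇²f = -8*x*z + 12*y
At (-2, 3, 1): 52.

52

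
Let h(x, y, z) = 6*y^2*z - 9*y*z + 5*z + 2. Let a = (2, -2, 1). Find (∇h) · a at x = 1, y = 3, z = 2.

-76

∂h/∂x = 0
∂h/∂y = 12*y*z - 9*z
∂h/∂z = 6*y^2 - 9*y + 5
∇h at (1, 3, 2) = (0, 54, 32)
∇h · a = (0)(2) + (54)(-2) + (32)(1) = -76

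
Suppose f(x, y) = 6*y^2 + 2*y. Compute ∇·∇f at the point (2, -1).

∂²f/∂x² = 0
∂²f/∂y² = 12
∇²f = 12
At (2, -1): 12.

12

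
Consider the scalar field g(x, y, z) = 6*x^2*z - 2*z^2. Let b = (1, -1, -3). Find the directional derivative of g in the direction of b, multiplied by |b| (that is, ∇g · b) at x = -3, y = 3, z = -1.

∂g/∂x = 12*x*z
∂g/∂y = 0
∂g/∂z = 6*x^2 - 4*z
∇g at (-3, 3, -1) = (36, 0, 58)
∇g · b = (36)(1) + (0)(-1) + (58)(-3) = -138

-138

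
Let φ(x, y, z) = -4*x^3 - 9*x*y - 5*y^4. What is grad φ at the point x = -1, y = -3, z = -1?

∂φ/∂x = -12*x^2 - 9*y
∂φ/∂y = -9*x - 20*y^3
∂φ/∂z = 0
∇φ = (-12*x^2 - 9*y, -9*x - 20*y^3, 0)
At (-1, -3, -1): (15, 549, 0).

(15, 549, 0)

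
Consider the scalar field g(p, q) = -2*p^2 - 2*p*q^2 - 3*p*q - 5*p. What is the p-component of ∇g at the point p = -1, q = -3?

(∇g)_1 = ∂g/∂p = -4*p - 2*q^2 - 3*q - 5
At (-1, -3): -10.

-10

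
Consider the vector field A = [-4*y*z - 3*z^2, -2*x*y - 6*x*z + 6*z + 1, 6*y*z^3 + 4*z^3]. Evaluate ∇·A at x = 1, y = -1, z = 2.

-26

∂A₁/∂x = 0
∂A₂/∂y = -2*x
∂A₃/∂z = 18*y*z^2 + 12*z^2
∇·A = -2*x + 18*y*z^2 + 12*z^2
At (1, -1, 2): -26.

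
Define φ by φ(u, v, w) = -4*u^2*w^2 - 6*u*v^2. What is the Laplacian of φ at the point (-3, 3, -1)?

-44

∂²φ/∂u² = -8*w^2
∂²φ/∂v² = -12*u
∂²φ/∂w² = -8*u^2
∇²φ = -8*u^2 - 12*u - 8*w^2
At (-3, 3, -1): -44.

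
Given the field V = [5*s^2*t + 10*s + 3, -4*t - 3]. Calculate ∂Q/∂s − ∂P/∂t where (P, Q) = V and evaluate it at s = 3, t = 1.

-45

∂V₂/∂s = 0
∂V₁/∂t = 5*s^2
Scalar curl = -5*s^2
At (3, 1): -45.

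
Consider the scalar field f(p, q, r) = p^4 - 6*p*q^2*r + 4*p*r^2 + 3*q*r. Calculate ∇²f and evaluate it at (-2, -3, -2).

-16

∂²f/∂p² = 12*p^2
∂²f/∂q² = -12*p*r
∂²f/∂r² = 8*p
∇²f = 12*p^2 - 12*p*r + 8*p
At (-2, -3, -2): -16.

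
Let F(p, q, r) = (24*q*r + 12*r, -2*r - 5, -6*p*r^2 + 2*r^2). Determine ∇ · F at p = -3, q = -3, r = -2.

-80

∂F₁/∂p = 0
∂F₂/∂q = 0
∂F₃/∂r = -12*p*r + 4*r
∇·F = -12*p*r + 4*r
At (-3, -3, -2): -80.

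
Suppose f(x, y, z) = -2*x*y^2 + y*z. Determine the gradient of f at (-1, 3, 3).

∂f/∂x = -2*y^2
∂f/∂y = -4*x*y + z
∂f/∂z = y
∇f = (-2*y^2, -4*x*y + z, y)
At (-1, 3, 3): (-18, 15, 3).

(-18, 15, 3)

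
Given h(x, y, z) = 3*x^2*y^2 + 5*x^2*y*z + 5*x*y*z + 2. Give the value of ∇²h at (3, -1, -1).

70

∂²h/∂x² = 2*y*(3*y + 5*z)
∂²h/∂y² = 6*x^2
∂²h/∂z² = 0
∇²h = 6*x^2 + 6*y^2 + 10*y*z
At (3, -1, -1): 70.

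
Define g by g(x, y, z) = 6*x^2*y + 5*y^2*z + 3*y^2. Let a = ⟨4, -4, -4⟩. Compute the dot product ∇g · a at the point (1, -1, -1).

∂g/∂x = 12*x*y
∂g/∂y = 6*x^2 + 10*y*z + 6*y
∂g/∂z = 5*y^2
∇g at (1, -1, -1) = (-12, 10, 5)
∇g · a = (-12)(4) + (10)(-4) + (5)(-4) = -108

-108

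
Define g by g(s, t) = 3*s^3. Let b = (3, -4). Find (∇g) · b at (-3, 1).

∂g/∂s = 9*s^2
∂g/∂t = 0
∇g at (-3, 1) = (81, 0)
∇g · b = (81)(3) + (0)(-4) = 243

243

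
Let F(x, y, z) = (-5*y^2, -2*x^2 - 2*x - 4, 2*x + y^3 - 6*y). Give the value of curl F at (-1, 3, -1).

(21, -2, 32)

(∇×F)₁ = ∂F₃/∂y − ∂F₂/∂z = 3*y^2 - 6
(∇×F)₂ = ∂F₁/∂z − ∂F₃/∂x = -2
(∇×F)₃ = ∂F₂/∂x − ∂F₁/∂y = -4*x + 10*y - 2
∇×F = (3*y^2 - 6, -2, -4*x + 10*y - 2)
At (-1, 3, -1): (21, -2, 32).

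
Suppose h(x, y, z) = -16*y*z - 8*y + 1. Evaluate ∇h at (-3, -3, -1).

(0, 8, 48)

∂h/∂x = 0
∂h/∂y = -16*z - 8
∂h/∂z = -16*y
∇h = (0, -16*z - 8, -16*y)
At (-3, -3, -1): (0, 8, 48).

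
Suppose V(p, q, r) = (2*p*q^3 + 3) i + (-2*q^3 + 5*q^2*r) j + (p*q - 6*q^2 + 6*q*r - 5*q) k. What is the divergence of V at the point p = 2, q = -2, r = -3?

8

∂V₁/∂p = 2*q^3
∂V₂/∂q = -6*q^2 + 10*q*r
∂V₃/∂r = 6*q
∇·V = 2*q^3 - 6*q^2 + 10*q*r + 6*q
At (2, -2, -3): 8.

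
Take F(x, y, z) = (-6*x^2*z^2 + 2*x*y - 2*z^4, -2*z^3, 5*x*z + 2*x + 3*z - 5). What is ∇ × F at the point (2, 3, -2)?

(24, 168, -4)

(∇×F)₁ = ∂F₃/∂y − ∂F₂/∂z = 6*z^2
(∇×F)₂ = ∂F₁/∂z − ∂F₃/∂x = -12*x^2*z - 8*z^3 - 5*z - 2
(∇×F)₃ = ∂F₂/∂x − ∂F₁/∂y = -2*x
∇×F = (6*z^2, -12*x^2*z - 8*z^3 - 5*z - 2, -2*x)
At (2, 3, -2): (24, 168, -4).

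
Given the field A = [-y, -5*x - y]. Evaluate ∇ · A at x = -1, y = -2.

∂A₁/∂x = 0
∂A₂/∂y = -1
∇·A = -1
At (-1, -2): -1.

-1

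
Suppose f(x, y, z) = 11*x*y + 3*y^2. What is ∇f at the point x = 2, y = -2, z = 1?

∂f/∂x = 11*y
∂f/∂y = 11*x + 6*y
∂f/∂z = 0
∇f = (11*y, 11*x + 6*y, 0)
At (2, -2, 1): (-22, 10, 0).

(-22, 10, 0)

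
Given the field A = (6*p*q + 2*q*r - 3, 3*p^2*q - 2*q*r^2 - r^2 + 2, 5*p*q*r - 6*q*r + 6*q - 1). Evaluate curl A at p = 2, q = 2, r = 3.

(48, -26, 6)

(∇×A)₁ = ∂A₃/∂q − ∂A₂/∂r = 5*p*r + 4*q*r - 4*r + 6
(∇×A)₂ = ∂A₁/∂r − ∂A₃/∂p = -5*q*r + 2*q
(∇×A)₃ = ∂A₂/∂p − ∂A₁/∂q = 6*p*q - 6*p - 2*r
∇×A = (5*p*r + 4*q*r - 4*r + 6, -5*q*r + 2*q, 6*p*q - 6*p - 2*r)
At (2, 2, 3): (48, -26, 6).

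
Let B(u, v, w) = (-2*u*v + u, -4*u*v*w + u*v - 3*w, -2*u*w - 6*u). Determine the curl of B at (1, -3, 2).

(-9, 10, 23)

(∇×B)₁ = ∂B₃/∂v − ∂B₂/∂w = 4*u*v + 3
(∇×B)₂ = ∂B₁/∂w − ∂B₃/∂u = 2*w + 6
(∇×B)₃ = ∂B₂/∂u − ∂B₁/∂v = 2*u - 4*v*w + v
∇×B = (4*u*v + 3, 2*w + 6, 2*u - 4*v*w + v)
At (1, -3, 2): (-9, 10, 23).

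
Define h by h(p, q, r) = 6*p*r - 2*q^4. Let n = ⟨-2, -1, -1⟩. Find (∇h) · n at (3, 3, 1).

186

∂h/∂p = 6*r
∂h/∂q = -8*q^3
∂h/∂r = 6*p
∇h at (3, 3, 1) = (6, -216, 18)
∇h · n = (6)(-2) + (-216)(-1) + (18)(-1) = 186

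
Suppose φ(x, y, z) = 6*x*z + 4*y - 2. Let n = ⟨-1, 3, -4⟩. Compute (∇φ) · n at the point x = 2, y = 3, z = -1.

∂φ/∂x = 6*z
∂φ/∂y = 4
∂φ/∂z = 6*x
∇φ at (2, 3, -1) = (-6, 4, 12)
∇φ · n = (-6)(-1) + (4)(3) + (12)(-4) = -30

-30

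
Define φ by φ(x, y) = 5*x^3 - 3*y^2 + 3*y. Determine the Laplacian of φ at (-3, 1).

∂²φ/∂x² = 30*x
∂²φ/∂y² = -6
∇²φ = 30*x - 6
At (-3, 1): -96.

-96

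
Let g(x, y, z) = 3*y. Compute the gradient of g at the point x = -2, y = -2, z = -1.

∂g/∂x = 0
∂g/∂y = 3
∂g/∂z = 0
∇g = (0, 3, 0)
At (-2, -2, -1): (0, 3, 0).

(0, 3, 0)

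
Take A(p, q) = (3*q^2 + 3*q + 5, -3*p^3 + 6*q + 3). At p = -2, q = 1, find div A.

6

∂A₁/∂p = 0
∂A₂/∂q = 6
∇·A = 6
At (-2, 1): 6.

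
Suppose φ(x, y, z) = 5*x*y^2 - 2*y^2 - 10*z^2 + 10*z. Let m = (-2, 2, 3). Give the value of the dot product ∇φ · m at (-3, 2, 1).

-206

∂φ/∂x = 5*y^2
∂φ/∂y = 10*x*y - 4*y
∂φ/∂z = -20*z + 10
∇φ at (-3, 2, 1) = (20, -68, -10)
∇φ · m = (20)(-2) + (-68)(2) + (-10)(3) = -206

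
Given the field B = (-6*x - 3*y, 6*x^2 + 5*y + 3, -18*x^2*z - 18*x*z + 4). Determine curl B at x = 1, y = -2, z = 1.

(0, 54, 15)

(∇×B)₁ = ∂B₃/∂y − ∂B₂/∂z = 0
(∇×B)₂ = ∂B₁/∂z − ∂B₃/∂x = 36*x*z + 18*z
(∇×B)₃ = ∂B₂/∂x − ∂B₁/∂y = 12*x + 3
∇×B = (0, 36*x*z + 18*z, 12*x + 3)
At (1, -2, 1): (0, 54, 15).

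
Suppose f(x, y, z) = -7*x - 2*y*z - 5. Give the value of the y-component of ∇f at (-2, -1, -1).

(∇f)_2 = ∂f/∂y = -2*z
At (-2, -1, -1): 2.

2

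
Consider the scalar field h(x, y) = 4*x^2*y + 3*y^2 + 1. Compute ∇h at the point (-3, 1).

∂h/∂x = 8*x*y
∂h/∂y = 4*x^2 + 6*y
∇h = (8*x*y, 4*x^2 + 6*y)
At (-3, 1): (-24, 42).

(-24, 42)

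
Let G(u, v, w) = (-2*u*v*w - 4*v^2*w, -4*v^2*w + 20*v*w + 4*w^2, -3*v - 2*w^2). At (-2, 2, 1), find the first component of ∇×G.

-35

(∇×G)_1 = ∂G₃/∂v − ∂G₂/∂w
= -3 − (-4*v^2 + 20*v + 8*w)
= 4*v^2 - 20*v - 8*w - 3
At (-2, 2, 1): -35.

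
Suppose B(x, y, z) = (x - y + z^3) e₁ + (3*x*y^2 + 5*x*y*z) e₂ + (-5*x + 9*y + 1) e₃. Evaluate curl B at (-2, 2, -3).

(∇×B)₁ = ∂B₃/∂y − ∂B₂/∂z = -5*x*y + 9
(∇×B)₂ = ∂B₁/∂z − ∂B₃/∂x = 3*z^2 + 5
(∇×B)₃ = ∂B₂/∂x − ∂B₁/∂y = 3*y^2 + 5*y*z + 1
∇×B = (-5*x*y + 9, 3*z^2 + 5, 3*y^2 + 5*y*z + 1)
At (-2, 2, -3): (29, 32, -17).

(29, 32, -17)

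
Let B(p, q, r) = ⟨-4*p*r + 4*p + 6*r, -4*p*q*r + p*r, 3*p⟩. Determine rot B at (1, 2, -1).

(∇×B)₁ = ∂B₃/∂q − ∂B₂/∂r = 4*p*q - p
(∇×B)₂ = ∂B₁/∂r − ∂B₃/∂p = -4*p + 3
(∇×B)₃ = ∂B₂/∂p − ∂B₁/∂q = -4*q*r + r
∇×B = (4*p*q - p, -4*p + 3, -4*q*r + r)
At (1, 2, -1): (7, -1, 7).

(7, -1, 7)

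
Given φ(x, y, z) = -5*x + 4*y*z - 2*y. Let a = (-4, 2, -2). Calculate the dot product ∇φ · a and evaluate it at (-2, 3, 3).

∂φ/∂x = -5
∂φ/∂y = 4*z - 2
∂φ/∂z = 4*y
∇φ at (-2, 3, 3) = (-5, 10, 12)
∇φ · a = (-5)(-4) + (10)(2) + (12)(-2) = 16

16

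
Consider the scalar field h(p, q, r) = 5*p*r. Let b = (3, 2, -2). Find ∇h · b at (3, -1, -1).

-45

∂h/∂p = 5*r
∂h/∂q = 0
∂h/∂r = 5*p
∇h at (3, -1, -1) = (-5, 0, 15)
∇h · b = (-5)(3) + (0)(2) + (15)(-2) = -45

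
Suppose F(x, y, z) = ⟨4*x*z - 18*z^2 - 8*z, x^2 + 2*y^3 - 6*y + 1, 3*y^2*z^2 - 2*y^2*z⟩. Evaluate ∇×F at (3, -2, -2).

(∇×F)₁ = ∂F₃/∂y − ∂F₂/∂z = 6*y*z^2 - 4*y*z
(∇×F)₂ = ∂F₁/∂z − ∂F₃/∂x = 4*x - 36*z - 8
(∇×F)₃ = ∂F₂/∂x − ∂F₁/∂y = 2*x
∇×F = (6*y*z^2 - 4*y*z, 4*x - 36*z - 8, 2*x)
At (3, -2, -2): (-64, 76, 6).

(-64, 76, 6)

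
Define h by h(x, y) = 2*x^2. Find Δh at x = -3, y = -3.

∂²h/∂x² = 4
∂²h/∂y² = 0
∇²h = 4
At (-3, -3): 4.

4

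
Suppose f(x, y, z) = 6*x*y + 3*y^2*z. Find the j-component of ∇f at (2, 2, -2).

-12

(∇f)_2 = ∂f/∂y = 6*x + 6*y*z
At (2, 2, -2): -12.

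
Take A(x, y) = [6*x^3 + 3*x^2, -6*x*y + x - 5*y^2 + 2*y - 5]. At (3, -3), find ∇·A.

∂A₁/∂x = 18*x^2 + 6*x
∂A₂/∂y = -6*x - 10*y + 2
∇·A = 18*x^2 - 10*y + 2
At (3, -3): 194.

194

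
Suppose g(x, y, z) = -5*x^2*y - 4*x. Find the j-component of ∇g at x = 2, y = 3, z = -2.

(∇g)_2 = ∂g/∂y = -5*x^2
At (2, 3, -2): -20.

-20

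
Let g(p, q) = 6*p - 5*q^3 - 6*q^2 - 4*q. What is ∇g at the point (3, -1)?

(6, -7)

∂g/∂p = 6
∂g/∂q = -15*q^2 - 12*q - 4
∇g = (6, -15*q^2 - 12*q - 4)
At (3, -1): (6, -7).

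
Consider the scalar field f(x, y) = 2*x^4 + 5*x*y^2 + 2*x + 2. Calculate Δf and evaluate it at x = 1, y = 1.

34

∂²f/∂x² = 24*x^2
∂²f/∂y² = 10*x
∇²f = 24*x^2 + 10*x
At (1, 1): 34.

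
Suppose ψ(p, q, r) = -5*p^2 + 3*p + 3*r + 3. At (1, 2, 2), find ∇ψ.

(-7, 0, 3)

∂ψ/∂p = -10*p + 3
∂ψ/∂q = 0
∂ψ/∂r = 3
∇ψ = (-10*p + 3, 0, 3)
At (1, 2, 2): (-7, 0, 3).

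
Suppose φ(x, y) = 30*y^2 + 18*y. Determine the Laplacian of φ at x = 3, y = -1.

∂²φ/∂x² = 0
∂²φ/∂y² = 60
∇²φ = 60
At (3, -1): 60.

60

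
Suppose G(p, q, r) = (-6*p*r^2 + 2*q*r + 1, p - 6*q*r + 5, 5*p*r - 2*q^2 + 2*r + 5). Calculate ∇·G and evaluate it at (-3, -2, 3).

∂G₁/∂p = -6*r^2
∂G₂/∂q = -6*r
∂G₃/∂r = 5*p + 2
∇·G = 5*p - 6*r^2 - 6*r + 2
At (-3, -2, 3): -85.

-85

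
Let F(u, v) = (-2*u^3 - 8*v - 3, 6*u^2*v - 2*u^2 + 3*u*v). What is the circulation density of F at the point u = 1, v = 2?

34

∂F₂/∂u = 12*u*v - 4*u + 3*v
∂F₁/∂v = -8
Scalar curl = 12*u*v - 4*u + 3*v + 8
At (1, 2): 34.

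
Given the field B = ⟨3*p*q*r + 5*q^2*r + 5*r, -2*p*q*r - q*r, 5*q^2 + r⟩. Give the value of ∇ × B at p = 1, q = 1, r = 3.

(∇×B)₁ = ∂B₃/∂q − ∂B₂/∂r = 2*p*q + 11*q
(∇×B)₂ = ∂B₁/∂r − ∂B₃/∂p = 3*p*q + 5*q^2 + 5
(∇×B)₃ = ∂B₂/∂p − ∂B₁/∂q = -3*p*r - 12*q*r
∇×B = (2*p*q + 11*q, 3*p*q + 5*q^2 + 5, -3*p*r - 12*q*r)
At (1, 1, 3): (13, 13, -45).

(13, 13, -45)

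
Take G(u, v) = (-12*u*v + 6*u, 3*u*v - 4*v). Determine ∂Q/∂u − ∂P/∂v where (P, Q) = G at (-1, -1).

∂G₂/∂u = 3*v
∂G₁/∂v = -12*u
Scalar curl = 12*u + 3*v
At (-1, -1): -15.

-15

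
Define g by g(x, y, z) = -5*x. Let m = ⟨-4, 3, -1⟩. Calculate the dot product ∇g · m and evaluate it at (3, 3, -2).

20

∂g/∂x = -5
∂g/∂y = 0
∂g/∂z = 0
∇g at (3, 3, -2) = (-5, 0, 0)
∇g · m = (-5)(-4) + (0)(3) + (0)(-1) = 20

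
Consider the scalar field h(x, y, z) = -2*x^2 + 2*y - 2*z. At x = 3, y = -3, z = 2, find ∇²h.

-4

∂²h/∂x² = -4
∂²h/∂y² = 0
∂²h/∂z² = 0
∇²h = -4
At (3, -3, 2): -4.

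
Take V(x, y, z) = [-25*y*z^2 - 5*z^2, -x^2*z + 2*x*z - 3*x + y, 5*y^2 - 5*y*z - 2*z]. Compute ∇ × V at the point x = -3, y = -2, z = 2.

(-15, 180, 113)

(∇×V)₁ = ∂V₃/∂y − ∂V₂/∂z = x^2 - 2*x + 10*y - 5*z
(∇×V)₂ = ∂V₁/∂z − ∂V₃/∂x = -50*y*z - 10*z
(∇×V)₃ = ∂V₂/∂x − ∂V₁/∂y = -2*x*z + 25*z^2 + 2*z - 3
∇×V = (x^2 - 2*x + 10*y - 5*z, -50*y*z - 10*z, -2*x*z + 25*z^2 + 2*z - 3)
At (-3, -2, 2): (-15, 180, 113).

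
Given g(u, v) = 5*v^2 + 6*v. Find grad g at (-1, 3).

∂g/∂u = 0
∂g/∂v = 10*v + 6
∇g = (0, 10*v + 6)
At (-1, 3): (0, 36).

(0, 36)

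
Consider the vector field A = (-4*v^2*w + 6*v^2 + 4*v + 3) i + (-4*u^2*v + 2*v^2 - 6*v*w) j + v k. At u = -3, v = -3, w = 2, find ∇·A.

-60

∂A₁/∂u = 0
∂A₂/∂v = -4*u^2 + 4*v - 6*w
∂A₃/∂w = 0
∇·A = -4*u^2 + 4*v - 6*w
At (-3, -3, 2): -60.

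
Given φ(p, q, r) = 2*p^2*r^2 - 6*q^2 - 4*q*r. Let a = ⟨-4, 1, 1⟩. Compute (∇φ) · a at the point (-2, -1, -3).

268

∂φ/∂p = 4*p*r^2
∂φ/∂q = -12*q - 4*r
∂φ/∂r = 4*p^2*r - 4*q
∇φ at (-2, -1, -3) = (-72, 24, -44)
∇φ · a = (-72)(-4) + (24)(1) + (-44)(1) = 268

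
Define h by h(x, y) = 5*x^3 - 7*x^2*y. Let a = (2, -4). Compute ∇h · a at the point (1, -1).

86

∂h/∂x = 15*x^2 - 14*x*y
∂h/∂y = -7*x^2
∇h at (1, -1) = (29, -7)
∇h · a = (29)(2) + (-7)(-4) = 86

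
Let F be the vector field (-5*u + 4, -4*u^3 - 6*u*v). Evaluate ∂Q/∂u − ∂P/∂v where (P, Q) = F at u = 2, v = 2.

∂F₂/∂u = -12*u^2 - 6*v
∂F₁/∂v = 0
Scalar curl = -12*u^2 - 6*v
At (2, 2): -60.

-60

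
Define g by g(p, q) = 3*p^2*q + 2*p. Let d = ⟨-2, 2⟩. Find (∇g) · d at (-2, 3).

∂g/∂p = 6*p*q + 2
∂g/∂q = 3*p^2
∇g at (-2, 3) = (-34, 12)
∇g · d = (-34)(-2) + (12)(2) = 92

92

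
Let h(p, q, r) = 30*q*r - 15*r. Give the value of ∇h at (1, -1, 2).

∂h/∂p = 0
∂h/∂q = 30*r
∂h/∂r = 30*q - 15
∇h = (0, 30*r, 30*q - 15)
At (1, -1, 2): (0, 60, -45).

(0, 60, -45)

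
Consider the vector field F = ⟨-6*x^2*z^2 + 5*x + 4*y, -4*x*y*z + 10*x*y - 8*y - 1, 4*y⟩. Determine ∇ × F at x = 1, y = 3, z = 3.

(16, -36, -10)

(∇×F)₁ = ∂F₃/∂y − ∂F₂/∂z = 4*x*y + 4
(∇×F)₂ = ∂F₁/∂z − ∂F₃/∂x = -12*x^2*z
(∇×F)₃ = ∂F₂/∂x − ∂F₁/∂y = -4*y*z + 10*y - 4
∇×F = (4*x*y + 4, -12*x^2*z, -4*y*z + 10*y - 4)
At (1, 3, 3): (16, -36, -10).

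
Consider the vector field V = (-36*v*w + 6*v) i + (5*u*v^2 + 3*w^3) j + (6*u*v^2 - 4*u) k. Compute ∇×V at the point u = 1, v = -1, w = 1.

(∇×V)₁ = ∂V₃/∂v − ∂V₂/∂w = 12*u*v - 9*w^2
(∇×V)₂ = ∂V₁/∂w − ∂V₃/∂u = -6*v^2 - 36*v + 4
(∇×V)₃ = ∂V₂/∂u − ∂V₁/∂v = 5*v^2 + 36*w - 6
∇×V = (12*u*v - 9*w^2, -6*v^2 - 36*v + 4, 5*v^2 + 36*w - 6)
At (1, -1, 1): (-21, 34, 35).

(-21, 34, 35)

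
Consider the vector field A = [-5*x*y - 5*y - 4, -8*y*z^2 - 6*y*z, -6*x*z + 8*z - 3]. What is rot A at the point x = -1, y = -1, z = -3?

(42, -18, 0)

(∇×A)₁ = ∂A₃/∂y − ∂A₂/∂z = 16*y*z + 6*y
(∇×A)₂ = ∂A₁/∂z − ∂A₃/∂x = 6*z
(∇×A)₃ = ∂A₂/∂x − ∂A₁/∂y = 5*x + 5
∇×A = (16*y*z + 6*y, 6*z, 5*x + 5)
At (-1, -1, -3): (42, -18, 0).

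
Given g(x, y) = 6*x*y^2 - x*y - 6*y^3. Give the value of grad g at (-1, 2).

∂g/∂x = 6*y^2 - y
∂g/∂y = 12*x*y - x - 18*y^2
∇g = (6*y^2 - y, 12*x*y - x - 18*y^2)
At (-1, 2): (22, -95).

(22, -95)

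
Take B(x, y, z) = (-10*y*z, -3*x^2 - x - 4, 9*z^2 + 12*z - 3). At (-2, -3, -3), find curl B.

(0, 30, -19)

(∇×B)₁ = ∂B₃/∂y − ∂B₂/∂z = 0
(∇×B)₂ = ∂B₁/∂z − ∂B₃/∂x = -10*y
(∇×B)₃ = ∂B₂/∂x − ∂B₁/∂y = -6*x + 10*z - 1
∇×B = (0, -10*y, -6*x + 10*z - 1)
At (-2, -3, -3): (0, 30, -19).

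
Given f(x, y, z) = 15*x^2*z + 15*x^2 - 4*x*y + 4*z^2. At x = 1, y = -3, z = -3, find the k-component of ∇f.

(∇f)_3 = ∂f/∂z = 15*x^2 + 8*z
At (1, -3, -3): -9.

-9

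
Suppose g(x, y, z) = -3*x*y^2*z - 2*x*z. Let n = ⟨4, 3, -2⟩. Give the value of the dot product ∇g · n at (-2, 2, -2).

∂g/∂x = -3*y^2*z - 2*z
∂g/∂y = -6*x*y*z
∂g/∂z = -3*x*y^2 - 2*x
∇g at (-2, 2, -2) = (28, -48, 28)
∇g · n = (28)(4) + (-48)(3) + (28)(-2) = -88

-88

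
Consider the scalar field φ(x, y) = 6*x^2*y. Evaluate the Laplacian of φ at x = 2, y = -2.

-24

∂²φ/∂x² = 12*y
∂²φ/∂y² = 0
∇²φ = 12*y
At (2, -2): -24.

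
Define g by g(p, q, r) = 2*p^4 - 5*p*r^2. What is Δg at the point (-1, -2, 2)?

∂²g/∂p² = 24*p^2
∂²g/∂q² = 0
∂²g/∂r² = -10*p
∇²g = 24*p^2 - 10*p
At (-1, -2, 2): 34.

34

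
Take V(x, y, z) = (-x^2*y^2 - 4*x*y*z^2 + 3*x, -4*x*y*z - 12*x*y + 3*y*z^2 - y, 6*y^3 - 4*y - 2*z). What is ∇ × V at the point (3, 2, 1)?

(∇×V)₁ = ∂V₃/∂y − ∂V₂/∂z = 4*x*y + 18*y^2 - 6*y*z - 4
(∇×V)₂ = ∂V₁/∂z − ∂V₃/∂x = -8*x*y*z
(∇×V)₃ = ∂V₂/∂x − ∂V₁/∂y = 2*x^2*y + 4*x*z^2 - 4*y*z - 12*y
∇×V = (4*x*y + 18*y^2 - 6*y*z - 4, -8*x*y*z, 2*x^2*y + 4*x*z^2 - 4*y*z - 12*y)
At (3, 2, 1): (80, -48, 16).

(80, -48, 16)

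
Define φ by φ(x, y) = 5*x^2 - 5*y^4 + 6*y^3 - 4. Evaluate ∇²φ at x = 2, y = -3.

∂²φ/∂x² = 10
∂²φ/∂y² = 12*y*(-5*y + 3)
∇²φ = -60*y^2 + 36*y + 10
At (2, -3): -638.

-638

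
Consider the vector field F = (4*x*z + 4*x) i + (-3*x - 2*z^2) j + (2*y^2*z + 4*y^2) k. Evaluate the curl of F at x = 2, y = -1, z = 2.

(∇×F)₁ = ∂F₃/∂y − ∂F₂/∂z = 4*y*z + 8*y + 4*z
(∇×F)₂ = ∂F₁/∂z − ∂F₃/∂x = 4*x
(∇×F)₃ = ∂F₂/∂x − ∂F₁/∂y = -3
∇×F = (4*y*z + 8*y + 4*z, 4*x, -3)
At (2, -1, 2): (-8, 8, -3).

(-8, 8, -3)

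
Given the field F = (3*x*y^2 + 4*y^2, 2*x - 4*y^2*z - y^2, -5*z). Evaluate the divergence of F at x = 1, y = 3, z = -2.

∂F₁/∂x = 3*y^2
∂F₂/∂y = -8*y*z - 2*y
∂F₃/∂z = -5
∇·F = 3*y^2 - 8*y*z - 2*y - 5
At (1, 3, -2): 64.

64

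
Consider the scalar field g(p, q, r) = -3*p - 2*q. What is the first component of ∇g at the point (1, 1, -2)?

-3

(∇g)_1 = ∂g/∂p = -3
At (1, 1, -2): -3.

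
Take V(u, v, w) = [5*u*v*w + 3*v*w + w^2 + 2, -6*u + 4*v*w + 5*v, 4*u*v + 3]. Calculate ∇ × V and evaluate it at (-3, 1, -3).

(-16, -22, -42)

(∇×V)₁ = ∂V₃/∂v − ∂V₂/∂w = 4*u - 4*v
(∇×V)₂ = ∂V₁/∂w − ∂V₃/∂u = 5*u*v - v + 2*w
(∇×V)₃ = ∂V₂/∂u − ∂V₁/∂v = -5*u*w - 3*w - 6
∇×V = (4*u - 4*v, 5*u*v - v + 2*w, -5*u*w - 3*w - 6)
At (-3, 1, -3): (-16, -22, -42).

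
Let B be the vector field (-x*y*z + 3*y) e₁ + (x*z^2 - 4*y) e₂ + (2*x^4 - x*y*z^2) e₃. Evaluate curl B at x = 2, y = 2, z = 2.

(-16, -60, 5)

(∇×B)₁ = ∂B₃/∂y − ∂B₂/∂z = -x*z^2 - 2*x*z
(∇×B)₂ = ∂B₁/∂z − ∂B₃/∂x = -8*x^3 - x*y + y*z^2
(∇×B)₃ = ∂B₂/∂x − ∂B₁/∂y = x*z + z^2 - 3
∇×B = (-x*z^2 - 2*x*z, -8*x^3 - x*y + y*z^2, x*z + z^2 - 3)
At (2, 2, 2): (-16, -60, 5).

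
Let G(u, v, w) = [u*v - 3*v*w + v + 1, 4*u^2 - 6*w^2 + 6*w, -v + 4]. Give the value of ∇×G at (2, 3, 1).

(5, -9, 16)

(∇×G)₁ = ∂G₃/∂v − ∂G₂/∂w = 12*w - 7
(∇×G)₂ = ∂G₁/∂w − ∂G₃/∂u = -3*v
(∇×G)₃ = ∂G₂/∂u − ∂G₁/∂v = 7*u + 3*w - 1
∇×G = (12*w - 7, -3*v, 7*u + 3*w - 1)
At (2, 3, 1): (5, -9, 16).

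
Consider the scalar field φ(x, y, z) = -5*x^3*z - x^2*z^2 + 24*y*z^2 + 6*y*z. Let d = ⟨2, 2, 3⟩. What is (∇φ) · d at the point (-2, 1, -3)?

∂φ/∂x = -15*x^2*z - 2*x*z^2
∂φ/∂y = 24*z^2 + 6*z
∂φ/∂z = -5*x^3 - 2*x^2*z + 48*y*z + 6*y
∇φ at (-2, 1, -3) = (216, 198, -74)
∇φ · d = (216)(2) + (198)(2) + (-74)(3) = 606

606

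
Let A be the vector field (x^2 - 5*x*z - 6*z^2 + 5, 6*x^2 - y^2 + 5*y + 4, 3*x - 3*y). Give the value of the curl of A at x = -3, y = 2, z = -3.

(∇×A)₁ = ∂A₃/∂y − ∂A₂/∂z = -3
(∇×A)₂ = ∂A₁/∂z − ∂A₃/∂x = -5*x - 12*z - 3
(∇×A)₃ = ∂A₂/∂x − ∂A₁/∂y = 12*x
∇×A = (-3, -5*x - 12*z - 3, 12*x)
At (-3, 2, -3): (-3, 48, -36).

(-3, 48, -36)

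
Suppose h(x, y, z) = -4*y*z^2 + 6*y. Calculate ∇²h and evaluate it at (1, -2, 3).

16

∂²h/∂x² = 0
∂²h/∂y² = 0
∂²h/∂z² = -8*y
∇²h = -8*y
At (1, -2, 3): 16.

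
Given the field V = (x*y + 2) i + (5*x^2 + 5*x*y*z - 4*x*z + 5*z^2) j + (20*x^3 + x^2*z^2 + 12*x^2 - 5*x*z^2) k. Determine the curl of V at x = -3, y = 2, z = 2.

(-2, -424, -15)

(∇×V)₁ = ∂V₃/∂y − ∂V₂/∂z = -5*x*y + 4*x - 10*z
(∇×V)₂ = ∂V₁/∂z − ∂V₃/∂x = -60*x^2 - 2*x*z^2 - 24*x + 5*z^2
(∇×V)₃ = ∂V₂/∂x − ∂V₁/∂y = 9*x + 5*y*z - 4*z
∇×V = (-5*x*y + 4*x - 10*z, -60*x^2 - 2*x*z^2 - 24*x + 5*z^2, 9*x + 5*y*z - 4*z)
At (-3, 2, 2): (-2, -424, -15).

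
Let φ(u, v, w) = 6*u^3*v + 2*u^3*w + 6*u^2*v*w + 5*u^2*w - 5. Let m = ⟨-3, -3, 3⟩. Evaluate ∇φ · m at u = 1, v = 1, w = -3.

∂φ/∂u = 18*u^2*v + 6*u^2*w + 12*u*v*w + 10*u*w
∂φ/∂v = 6*u^3 + 6*u^2*w
∂φ/∂w = 2*u^3 + 6*u^2*v + 5*u^2
∇φ at (1, 1, -3) = (-66, -12, 13)
∇φ · m = (-66)(-3) + (-12)(-3) + (13)(3) = 273

273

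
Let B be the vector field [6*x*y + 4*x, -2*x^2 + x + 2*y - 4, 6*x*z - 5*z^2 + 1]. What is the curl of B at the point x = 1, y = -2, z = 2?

(∇×B)₁ = ∂B₃/∂y − ∂B₂/∂z = 0
(∇×B)₂ = ∂B₁/∂z − ∂B₃/∂x = -6*z
(∇×B)₃ = ∂B₂/∂x − ∂B₁/∂y = -10*x + 1
∇×B = (0, -6*z, -10*x + 1)
At (1, -2, 2): (0, -12, -9).

(0, -12, -9)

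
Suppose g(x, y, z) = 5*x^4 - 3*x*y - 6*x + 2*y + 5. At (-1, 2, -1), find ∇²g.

60

∂²g/∂x² = 60*x^2
∂²g/∂y² = 0
∂²g/∂z² = 0
∇²g = 60*x^2
At (-1, 2, -1): 60.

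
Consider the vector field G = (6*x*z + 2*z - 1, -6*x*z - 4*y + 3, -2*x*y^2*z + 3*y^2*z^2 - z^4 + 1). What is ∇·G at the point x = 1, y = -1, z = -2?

∂G₁/∂x = 6*z
∂G₂/∂y = -4
∂G₃/∂z = -2*x*y^2 + 6*y^2*z - 4*z^3
∇·G = -2*x*y^2 + 6*y^2*z - 4*z^3 + 6*z - 4
At (1, -1, -2): 2.

2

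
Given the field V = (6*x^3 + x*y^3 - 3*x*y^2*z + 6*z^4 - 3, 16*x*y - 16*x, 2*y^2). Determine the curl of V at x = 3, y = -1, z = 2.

(-4, 183, -77)

(∇×V)₁ = ∂V₃/∂y − ∂V₂/∂z = 4*y
(∇×V)₂ = ∂V₁/∂z − ∂V₃/∂x = -3*x*y^2 + 24*z^3
(∇×V)₃ = ∂V₂/∂x − ∂V₁/∂y = -3*x*y^2 + 6*x*y*z + 16*y - 16
∇×V = (4*y, -3*x*y^2 + 24*z^3, -3*x*y^2 + 6*x*y*z + 16*y - 16)
At (3, -1, 2): (-4, 183, -77).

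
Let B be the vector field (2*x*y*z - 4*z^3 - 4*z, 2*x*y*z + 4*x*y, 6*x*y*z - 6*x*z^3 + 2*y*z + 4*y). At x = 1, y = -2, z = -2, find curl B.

(∇×B)₁ = ∂B₃/∂y − ∂B₂/∂z = -2*x*y + 6*x*z + 2*z + 4
(∇×B)₂ = ∂B₁/∂z − ∂B₃/∂x = 2*x*y - 6*y*z + 6*z^3 - 12*z^2 - 4
(∇×B)₃ = ∂B₂/∂x − ∂B₁/∂y = -2*x*z + 2*y*z + 4*y
∇×B = (-2*x*y + 6*x*z + 2*z + 4, 2*x*y - 6*y*z + 6*z^3 - 12*z^2 - 4, -2*x*z + 2*y*z + 4*y)
At (1, -2, -2): (-8, -128, 4).

(-8, -128, 4)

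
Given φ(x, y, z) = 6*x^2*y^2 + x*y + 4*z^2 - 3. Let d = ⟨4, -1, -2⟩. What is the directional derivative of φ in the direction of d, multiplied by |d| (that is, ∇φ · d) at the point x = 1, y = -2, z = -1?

∂φ/∂x = 12*x*y^2 + y
∂φ/∂y = 12*x^2*y + x
∂φ/∂z = 8*z
∇φ at (1, -2, -1) = (46, -23, -8)
∇φ · d = (46)(4) + (-23)(-1) + (-8)(-2) = 223

223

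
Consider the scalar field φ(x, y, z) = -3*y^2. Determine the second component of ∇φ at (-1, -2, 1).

12

(∇φ)_2 = ∂φ/∂y = -6*y
At (-1, -2, 1): 12.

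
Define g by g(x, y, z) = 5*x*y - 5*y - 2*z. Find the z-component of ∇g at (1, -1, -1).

(∇g)_3 = ∂g/∂z = -2
At (1, -1, -1): -2.

-2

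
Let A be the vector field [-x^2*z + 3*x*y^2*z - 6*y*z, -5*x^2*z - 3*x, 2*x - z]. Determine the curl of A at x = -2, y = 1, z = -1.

(∇×A)₁ = ∂A₃/∂y − ∂A₂/∂z = 5*x^2
(∇×A)₂ = ∂A₁/∂z − ∂A₃/∂x = -x^2 + 3*x*y^2 - 6*y - 2
(∇×A)₃ = ∂A₂/∂x − ∂A₁/∂y = -6*x*y*z - 10*x*z + 6*z - 3
∇×A = (5*x^2, -x^2 + 3*x*y^2 - 6*y - 2, -6*x*y*z - 10*x*z + 6*z - 3)
At (-2, 1, -1): (20, -18, -41).

(20, -18, -41)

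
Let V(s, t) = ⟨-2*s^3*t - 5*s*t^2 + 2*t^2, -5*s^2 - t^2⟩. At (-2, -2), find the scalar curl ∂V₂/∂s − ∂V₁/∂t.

∂V₂/∂s = -10*s
∂V₁/∂t = -2*s^3 - 10*s*t + 4*t
Scalar curl = 2*s^3 + 10*s*t - 10*s - 4*t
At (-2, -2): 52.

52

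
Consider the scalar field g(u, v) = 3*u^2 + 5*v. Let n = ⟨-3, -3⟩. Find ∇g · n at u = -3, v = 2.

39

∂g/∂u = 6*u
∂g/∂v = 5
∇g at (-3, 2) = (-18, 5)
∇g · n = (-18)(-3) + (5)(-3) = 39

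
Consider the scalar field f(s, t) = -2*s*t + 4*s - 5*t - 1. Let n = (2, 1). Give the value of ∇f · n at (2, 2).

-9

∂f/∂s = -2*t + 4
∂f/∂t = -2*s - 5
∇f at (2, 2) = (0, -9)
∇f · n = (0)(2) + (-9)(1) = -9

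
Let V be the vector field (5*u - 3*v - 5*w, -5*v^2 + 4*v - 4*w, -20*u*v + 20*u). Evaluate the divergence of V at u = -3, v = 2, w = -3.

∂V₁/∂u = 5
∂V₂/∂v = -10*v + 4
∂V₃/∂w = 0
∇·V = -10*v + 9
At (-3, 2, -3): -11.

-11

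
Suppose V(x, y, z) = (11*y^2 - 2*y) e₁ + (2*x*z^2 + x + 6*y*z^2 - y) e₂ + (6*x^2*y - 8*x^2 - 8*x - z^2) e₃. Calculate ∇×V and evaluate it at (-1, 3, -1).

(∇×V)₁ = ∂V₃/∂y − ∂V₂/∂z = 6*x^2 - 4*x*z - 12*y*z
(∇×V)₂ = ∂V₁/∂z − ∂V₃/∂x = -12*x*y + 16*x + 8
(∇×V)₃ = ∂V₂/∂x − ∂V₁/∂y = -22*y + 2*z^2 + 3
∇×V = (6*x^2 - 4*x*z - 12*y*z, -12*x*y + 16*x + 8, -22*y + 2*z^2 + 3)
At (-1, 3, -1): (38, 28, -61).

(38, 28, -61)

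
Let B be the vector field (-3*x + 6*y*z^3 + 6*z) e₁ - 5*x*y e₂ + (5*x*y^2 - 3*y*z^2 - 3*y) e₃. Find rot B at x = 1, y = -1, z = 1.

(∇×B)₁ = ∂B₃/∂y − ∂B₂/∂z = 10*x*y - 3*z^2 - 3
(∇×B)₂ = ∂B₁/∂z − ∂B₃/∂x = -5*y^2 + 18*y*z^2 + 6
(∇×B)₃ = ∂B₂/∂x − ∂B₁/∂y = -5*y - 6*z^3
∇×B = (10*x*y - 3*z^2 - 3, -5*y^2 + 18*y*z^2 + 6, -5*y - 6*z^3)
At (1, -1, 1): (-16, -17, -1).

(-16, -17, -1)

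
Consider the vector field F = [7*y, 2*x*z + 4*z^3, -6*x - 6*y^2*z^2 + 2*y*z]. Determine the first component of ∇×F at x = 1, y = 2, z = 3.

-320

(∇×F)_1 = ∂F₃/∂y − ∂F₂/∂z
= -12*y*z^2 + 2*z − (2*x + 12*z^2)
= -2*x - 12*y*z^2 - 12*z^2 + 2*z
At (1, 2, 3): -320.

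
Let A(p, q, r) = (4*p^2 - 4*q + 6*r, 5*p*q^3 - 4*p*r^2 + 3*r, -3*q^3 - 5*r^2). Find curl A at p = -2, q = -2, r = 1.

(-55, 6, -40)

(∇×A)₁ = ∂A₃/∂q − ∂A₂/∂r = 8*p*r - 9*q^2 - 3
(∇×A)₂ = ∂A₁/∂r − ∂A₃/∂p = 6
(∇×A)₃ = ∂A₂/∂p − ∂A₁/∂q = 5*q^3 - 4*r^2 + 4
∇×A = (8*p*r - 9*q^2 - 3, 6, 5*q^3 - 4*r^2 + 4)
At (-2, -2, 1): (-55, 6, -40).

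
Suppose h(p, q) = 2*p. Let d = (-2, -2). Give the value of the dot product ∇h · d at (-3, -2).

∂h/∂p = 2
∂h/∂q = 0
∇h at (-3, -2) = (2, 0)
∇h · d = (2)(-2) + (0)(-2) = -4

-4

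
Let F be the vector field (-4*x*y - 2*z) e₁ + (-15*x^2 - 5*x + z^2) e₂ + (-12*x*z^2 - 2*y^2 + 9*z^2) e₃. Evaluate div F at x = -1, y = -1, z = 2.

88

∂F₁/∂x = -4*y
∂F₂/∂y = 0
∂F₃/∂z = -24*x*z + 18*z
∇·F = -24*x*z - 4*y + 18*z
At (-1, -1, 2): 88.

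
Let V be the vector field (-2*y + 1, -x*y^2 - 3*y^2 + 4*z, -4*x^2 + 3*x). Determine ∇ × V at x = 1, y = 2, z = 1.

(-4, 5, -2)

(∇×V)₁ = ∂V₃/∂y − ∂V₂/∂z = -4
(∇×V)₂ = ∂V₁/∂z − ∂V₃/∂x = 8*x - 3
(∇×V)₃ = ∂V₂/∂x − ∂V₁/∂y = -y^2 + 2
∇×V = (-4, 8*x - 3, -y^2 + 2)
At (1, 2, 1): (-4, 5, -2).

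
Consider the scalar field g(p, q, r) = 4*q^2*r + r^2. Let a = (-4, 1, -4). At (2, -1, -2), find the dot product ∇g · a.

16

∂g/∂p = 0
∂g/∂q = 8*q*r
∂g/∂r = 4*q^2 + 2*r
∇g at (2, -1, -2) = (0, 16, 0)
∇g · a = (0)(-4) + (16)(1) + (0)(-4) = 16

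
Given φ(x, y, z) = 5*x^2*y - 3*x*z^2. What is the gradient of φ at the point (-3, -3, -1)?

∂φ/∂x = 10*x*y - 3*z^2
∂φ/∂y = 5*x^2
∂φ/∂z = -6*x*z
∇φ = (10*x*y - 3*z^2, 5*x^2, -6*x*z)
At (-3, -3, -1): (87, 45, -18).

(87, 45, -18)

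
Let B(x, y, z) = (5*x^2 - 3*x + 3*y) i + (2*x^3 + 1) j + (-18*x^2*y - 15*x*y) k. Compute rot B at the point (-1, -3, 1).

(∇×B)₁ = ∂B₃/∂y − ∂B₂/∂z = -18*x^2 - 15*x
(∇×B)₂ = ∂B₁/∂z − ∂B₃/∂x = 36*x*y + 15*y
(∇×B)₃ = ∂B₂/∂x − ∂B₁/∂y = 6*x^2 - 3
∇×B = (-18*x^2 - 15*x, 36*x*y + 15*y, 6*x^2 - 3)
At (-1, -3, 1): (-3, 63, 3).

(-3, 63, 3)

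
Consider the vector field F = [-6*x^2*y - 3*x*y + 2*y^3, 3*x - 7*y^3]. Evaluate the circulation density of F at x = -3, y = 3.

-6

∂F₂/∂x = 3
∂F₁/∂y = -6*x^2 - 3*x + 6*y^2
Scalar curl = 6*x^2 + 3*x - 6*y^2 + 3
At (-3, 3): -6.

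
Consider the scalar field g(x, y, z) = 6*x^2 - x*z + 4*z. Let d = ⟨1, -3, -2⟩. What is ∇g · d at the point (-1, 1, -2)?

∂g/∂x = 12*x - z
∂g/∂y = 0
∂g/∂z = -x + 4
∇g at (-1, 1, -2) = (-10, 0, 5)
∇g · d = (-10)(1) + (0)(-3) + (5)(-2) = -20

-20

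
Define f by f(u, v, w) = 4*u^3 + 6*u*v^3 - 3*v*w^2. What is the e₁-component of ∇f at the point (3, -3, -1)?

-54

(∇f)_1 = ∂f/∂u = 12*u^2 + 6*v^3
At (3, -3, -1): -54.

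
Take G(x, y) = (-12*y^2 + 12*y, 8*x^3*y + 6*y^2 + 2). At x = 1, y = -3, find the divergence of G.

-28

∂G₁/∂x = 0
∂G₂/∂y = 8*x^3 + 12*y
∇·G = 8*x^3 + 12*y
At (1, -3): -28.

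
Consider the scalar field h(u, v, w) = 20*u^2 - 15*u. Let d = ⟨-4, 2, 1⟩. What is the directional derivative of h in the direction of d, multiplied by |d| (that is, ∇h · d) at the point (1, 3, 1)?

∂h/∂u = 40*u - 15
∂h/∂v = 0
∂h/∂w = 0
∇h at (1, 3, 1) = (25, 0, 0)
∇h · d = (25)(-4) + (0)(2) + (0)(1) = -100

-100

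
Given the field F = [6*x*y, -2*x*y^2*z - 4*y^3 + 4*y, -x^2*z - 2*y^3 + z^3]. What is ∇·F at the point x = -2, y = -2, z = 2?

∂F₁/∂x = 6*y
∂F₂/∂y = -4*x*y*z - 12*y^2 + 4
∂F₃/∂z = -x^2 + 3*z^2
∇·F = -x^2 - 4*x*y*z - 12*y^2 + 6*y + 3*z^2 + 4
At (-2, -2, 2): -80.

-80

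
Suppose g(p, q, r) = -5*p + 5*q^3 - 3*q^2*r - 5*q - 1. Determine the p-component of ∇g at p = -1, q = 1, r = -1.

-5

(∇g)_1 = ∂g/∂p = -5
At (-1, 1, -1): -5.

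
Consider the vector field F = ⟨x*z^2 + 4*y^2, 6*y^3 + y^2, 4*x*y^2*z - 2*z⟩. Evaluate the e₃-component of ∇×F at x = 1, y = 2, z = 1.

(∇×F)_3 = ∂F₂/∂x − ∂F₁/∂y
= 0 − (8*y)
= -8*y
At (1, 2, 1): -16.

-16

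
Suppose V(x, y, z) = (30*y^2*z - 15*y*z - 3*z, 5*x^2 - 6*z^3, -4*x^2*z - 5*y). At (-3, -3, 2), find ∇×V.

(67, 264, 360)

(∇×V)₁ = ∂V₃/∂y − ∂V₂/∂z = 18*z^2 - 5
(∇×V)₂ = ∂V₁/∂z − ∂V₃/∂x = 8*x*z + 30*y^2 - 15*y - 3
(∇×V)₃ = ∂V₂/∂x − ∂V₁/∂y = 10*x - 60*y*z + 15*z
∇×V = (18*z^2 - 5, 8*x*z + 30*y^2 - 15*y - 3, 10*x - 60*y*z + 15*z)
At (-3, -3, 2): (67, 264, 360).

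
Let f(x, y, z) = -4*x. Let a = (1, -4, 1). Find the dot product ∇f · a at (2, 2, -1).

-4

∂f/∂x = -4
∂f/∂y = 0
∂f/∂z = 0
∇f at (2, 2, -1) = (-4, 0, 0)
∇f · a = (-4)(1) + (0)(-4) + (0)(1) = -4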